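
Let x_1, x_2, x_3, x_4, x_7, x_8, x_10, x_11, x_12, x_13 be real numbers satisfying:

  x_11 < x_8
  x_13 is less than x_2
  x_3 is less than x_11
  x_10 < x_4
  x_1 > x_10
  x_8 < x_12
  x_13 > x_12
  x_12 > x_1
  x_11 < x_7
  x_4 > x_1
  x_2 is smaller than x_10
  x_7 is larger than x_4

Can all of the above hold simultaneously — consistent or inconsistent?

inconsistent

Chaining the given relations yields x_12 < x_13 < x_2 < x_10 < x_1, so x_12 < x_1. But one relation states x_1 < x_12. These cannot both hold.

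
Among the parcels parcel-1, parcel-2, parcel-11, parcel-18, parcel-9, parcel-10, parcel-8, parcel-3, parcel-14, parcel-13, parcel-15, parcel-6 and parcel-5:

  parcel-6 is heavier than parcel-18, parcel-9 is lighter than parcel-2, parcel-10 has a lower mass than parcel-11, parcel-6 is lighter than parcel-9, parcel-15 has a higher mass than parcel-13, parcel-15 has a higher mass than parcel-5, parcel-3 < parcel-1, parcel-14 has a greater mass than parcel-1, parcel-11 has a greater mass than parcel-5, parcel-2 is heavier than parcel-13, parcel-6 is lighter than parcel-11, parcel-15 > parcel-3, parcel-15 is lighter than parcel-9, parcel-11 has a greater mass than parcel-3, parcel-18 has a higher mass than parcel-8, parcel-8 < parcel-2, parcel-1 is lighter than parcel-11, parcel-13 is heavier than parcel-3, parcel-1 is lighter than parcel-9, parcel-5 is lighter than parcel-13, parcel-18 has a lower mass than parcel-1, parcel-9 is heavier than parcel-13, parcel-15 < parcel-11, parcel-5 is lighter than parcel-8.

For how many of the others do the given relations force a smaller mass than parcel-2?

9

Directly below parcel-2: parcel-13, parcel-8, parcel-9.
One step further: parcel-3, parcel-5, parcel-15, parcel-1, parcel-6 (8 so far).
One step further: parcel-18 (9 so far).
No other element is forced below parcel-2 by the given relations, so the count is 9.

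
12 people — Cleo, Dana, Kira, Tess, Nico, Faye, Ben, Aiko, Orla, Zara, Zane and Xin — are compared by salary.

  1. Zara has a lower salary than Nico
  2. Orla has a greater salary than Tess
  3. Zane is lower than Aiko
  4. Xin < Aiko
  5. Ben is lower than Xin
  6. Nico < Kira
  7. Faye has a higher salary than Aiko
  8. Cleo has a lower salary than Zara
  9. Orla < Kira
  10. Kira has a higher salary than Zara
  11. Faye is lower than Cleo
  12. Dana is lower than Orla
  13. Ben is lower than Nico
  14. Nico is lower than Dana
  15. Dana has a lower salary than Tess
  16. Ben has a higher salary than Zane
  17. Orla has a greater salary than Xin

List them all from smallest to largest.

Zane < Ben < Xin < Aiko < Faye < Cleo < Zara < Nico < Dana < Tess < Orla < Kira

Nothing is placed below Zane, so it is least; from there Zane < Ben; Ben < Xin; Xin < Aiko; Aiko < Faye; Faye < Cleo; Cleo < Zara; Zara < Nico; Nico < Dana; Dana < Tess; Tess < Orla; Orla < Kira, each given directly.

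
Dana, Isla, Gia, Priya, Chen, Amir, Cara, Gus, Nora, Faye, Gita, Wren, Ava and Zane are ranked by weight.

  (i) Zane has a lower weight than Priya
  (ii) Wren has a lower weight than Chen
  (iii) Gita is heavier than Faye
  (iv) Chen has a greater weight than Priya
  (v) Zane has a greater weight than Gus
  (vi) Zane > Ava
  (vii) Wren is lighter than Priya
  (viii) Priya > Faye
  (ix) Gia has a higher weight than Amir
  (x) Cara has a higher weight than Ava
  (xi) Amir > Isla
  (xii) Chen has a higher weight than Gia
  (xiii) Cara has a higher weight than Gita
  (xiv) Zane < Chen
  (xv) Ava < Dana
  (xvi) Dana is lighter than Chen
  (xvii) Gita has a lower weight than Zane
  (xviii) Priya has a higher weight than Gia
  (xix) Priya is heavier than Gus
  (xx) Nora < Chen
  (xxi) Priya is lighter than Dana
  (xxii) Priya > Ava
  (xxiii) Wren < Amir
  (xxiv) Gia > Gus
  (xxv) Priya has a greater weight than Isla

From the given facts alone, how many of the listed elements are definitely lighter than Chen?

12

Directly below Chen: Wren, Gia, Nora, Zane, Priya, Dana.
One step further: Faye, Gita, Gus, Isla, Amir, Ava (12 so far).
No other element is forced below Chen by the given relations, so the count is 12.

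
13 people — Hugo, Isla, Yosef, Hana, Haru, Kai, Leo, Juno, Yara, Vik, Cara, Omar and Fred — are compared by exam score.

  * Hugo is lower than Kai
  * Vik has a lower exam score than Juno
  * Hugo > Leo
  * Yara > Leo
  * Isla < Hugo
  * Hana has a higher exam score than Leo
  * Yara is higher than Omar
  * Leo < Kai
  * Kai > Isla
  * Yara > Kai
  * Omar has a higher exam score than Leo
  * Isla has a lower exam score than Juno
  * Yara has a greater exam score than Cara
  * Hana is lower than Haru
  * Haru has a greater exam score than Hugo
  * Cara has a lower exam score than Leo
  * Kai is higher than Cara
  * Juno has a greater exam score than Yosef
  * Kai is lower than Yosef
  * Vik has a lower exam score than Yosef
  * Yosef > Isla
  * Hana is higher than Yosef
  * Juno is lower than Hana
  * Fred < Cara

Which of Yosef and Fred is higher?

Chaining the given relations: Fred < Cara < Leo < Hugo < Kai < Yosef.
So Fred < Yosef; Yosef is the higher of the two.

Yosef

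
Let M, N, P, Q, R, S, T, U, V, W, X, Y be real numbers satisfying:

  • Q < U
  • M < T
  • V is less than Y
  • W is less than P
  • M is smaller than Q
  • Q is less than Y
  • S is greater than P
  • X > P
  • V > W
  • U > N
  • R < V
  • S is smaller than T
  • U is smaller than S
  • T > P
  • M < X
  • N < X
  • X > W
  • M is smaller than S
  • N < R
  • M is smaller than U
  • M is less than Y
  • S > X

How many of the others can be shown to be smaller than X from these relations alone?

4

From X the given relations immediately reach W, M, N, P.
No other element is forced below X by the given relations, so the count is 4.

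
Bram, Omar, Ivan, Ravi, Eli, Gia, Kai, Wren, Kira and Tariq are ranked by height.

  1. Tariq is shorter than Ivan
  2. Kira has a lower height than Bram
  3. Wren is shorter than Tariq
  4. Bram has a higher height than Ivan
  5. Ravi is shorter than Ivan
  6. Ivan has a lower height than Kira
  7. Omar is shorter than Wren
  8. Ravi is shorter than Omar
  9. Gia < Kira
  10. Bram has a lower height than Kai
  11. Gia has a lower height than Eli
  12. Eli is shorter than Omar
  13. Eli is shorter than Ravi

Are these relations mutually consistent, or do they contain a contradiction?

The single ordering Gia < Eli < Ravi < Omar < Wren < Tariq < Ivan < Kira < Bram < Kai satisfies every listed relation, so no contradiction arises.

consistent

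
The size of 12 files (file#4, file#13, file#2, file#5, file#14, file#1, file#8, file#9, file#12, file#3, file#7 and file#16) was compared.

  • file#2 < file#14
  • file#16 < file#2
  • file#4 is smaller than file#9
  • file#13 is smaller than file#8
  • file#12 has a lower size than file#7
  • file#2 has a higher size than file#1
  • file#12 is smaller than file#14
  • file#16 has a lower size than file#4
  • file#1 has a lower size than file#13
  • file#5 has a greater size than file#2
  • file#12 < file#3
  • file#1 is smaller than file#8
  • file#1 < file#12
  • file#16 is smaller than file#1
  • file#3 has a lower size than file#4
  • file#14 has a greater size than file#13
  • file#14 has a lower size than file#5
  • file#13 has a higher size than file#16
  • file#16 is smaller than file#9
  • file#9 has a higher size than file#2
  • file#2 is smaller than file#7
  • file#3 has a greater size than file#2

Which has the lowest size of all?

Chaining upward from file#16: directly above it, file#1, file#2, file#13, file#4, file#9; then file#12, file#3, file#14, file#5, file#7, file#8.
That covers every other element, and nothing is given below file#16, so file#16 is the lowest size.

file#16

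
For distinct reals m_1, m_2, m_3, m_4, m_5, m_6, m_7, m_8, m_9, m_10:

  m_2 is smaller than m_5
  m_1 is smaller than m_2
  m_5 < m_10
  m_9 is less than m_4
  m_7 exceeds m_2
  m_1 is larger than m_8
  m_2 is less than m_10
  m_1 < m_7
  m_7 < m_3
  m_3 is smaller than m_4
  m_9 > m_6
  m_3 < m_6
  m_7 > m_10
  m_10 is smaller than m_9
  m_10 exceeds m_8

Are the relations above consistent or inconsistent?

The single ordering m_8 < m_1 < m_2 < m_5 < m_10 < m_7 < m_3 < m_6 < m_9 < m_4 satisfies every listed relation, so no contradiction arises.

consistent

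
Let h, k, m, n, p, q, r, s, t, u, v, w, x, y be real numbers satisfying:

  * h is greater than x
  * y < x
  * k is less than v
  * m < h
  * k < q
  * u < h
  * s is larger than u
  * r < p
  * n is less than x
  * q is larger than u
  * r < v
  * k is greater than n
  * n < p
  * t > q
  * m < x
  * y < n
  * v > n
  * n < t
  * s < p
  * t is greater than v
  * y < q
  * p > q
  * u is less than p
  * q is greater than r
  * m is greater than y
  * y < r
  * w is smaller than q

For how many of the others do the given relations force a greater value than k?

4

From k the given relations immediately reach v, q.
From those, t, p — 4 in total.
Nothing else is reachable above k; 4 in all.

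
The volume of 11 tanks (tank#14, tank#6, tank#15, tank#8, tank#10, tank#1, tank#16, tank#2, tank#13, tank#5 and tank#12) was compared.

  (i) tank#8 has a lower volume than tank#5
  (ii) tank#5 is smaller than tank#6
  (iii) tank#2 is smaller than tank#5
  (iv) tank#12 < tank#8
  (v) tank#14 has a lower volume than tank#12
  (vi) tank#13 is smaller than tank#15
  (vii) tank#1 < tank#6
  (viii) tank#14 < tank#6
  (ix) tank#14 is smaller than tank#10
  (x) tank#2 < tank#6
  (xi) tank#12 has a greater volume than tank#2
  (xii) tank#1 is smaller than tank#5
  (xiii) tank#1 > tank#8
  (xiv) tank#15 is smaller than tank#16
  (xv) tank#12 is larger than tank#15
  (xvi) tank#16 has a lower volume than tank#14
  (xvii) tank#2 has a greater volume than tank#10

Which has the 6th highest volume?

The consecutive relations fix a unique order: tank#13 < tank#15 < tank#16 < tank#14 < tank#10 < tank#2 < tank#12 < tank#8 < tank#1 < tank#5 < tank#6.
The 6th largest is tank#2.

tank#2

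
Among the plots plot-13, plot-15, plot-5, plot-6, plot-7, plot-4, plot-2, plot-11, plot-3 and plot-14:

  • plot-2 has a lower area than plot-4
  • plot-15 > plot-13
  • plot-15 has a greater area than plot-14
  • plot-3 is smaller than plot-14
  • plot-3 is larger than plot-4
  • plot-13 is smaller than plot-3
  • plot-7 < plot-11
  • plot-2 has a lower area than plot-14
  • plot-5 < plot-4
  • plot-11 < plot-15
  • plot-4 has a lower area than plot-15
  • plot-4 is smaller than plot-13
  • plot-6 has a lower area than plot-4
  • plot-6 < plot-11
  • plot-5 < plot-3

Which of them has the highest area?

plot-15

plot-2 is not greatest since plot-2 < plot-14; plot-7 is not greatest since plot-7 < plot-11; plot-5 is not greatest since plot-5 < plot-4; plot-6 is not greatest since plot-6 < plot-11; plot-4 is not greatest since plot-4 < plot-15; plot-13 is not greatest since plot-13 < plot-3; plot-3 is not greatest since plot-3 < plot-14; plot-14 is not greatest since plot-14 < plot-15; plot-11 is not greatest since plot-11 < plot-15.
Only plot-15 has nothing above it, so plot-15 is the highest area.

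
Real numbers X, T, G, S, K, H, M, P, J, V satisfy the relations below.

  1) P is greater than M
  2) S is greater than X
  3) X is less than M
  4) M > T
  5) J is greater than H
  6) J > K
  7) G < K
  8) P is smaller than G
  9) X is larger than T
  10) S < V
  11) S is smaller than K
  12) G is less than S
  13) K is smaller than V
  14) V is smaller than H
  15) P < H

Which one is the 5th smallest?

The consecutive relations fix a unique order: T < X < M < P < G < S < K < V < H < J.
The 5th smallest is G.

G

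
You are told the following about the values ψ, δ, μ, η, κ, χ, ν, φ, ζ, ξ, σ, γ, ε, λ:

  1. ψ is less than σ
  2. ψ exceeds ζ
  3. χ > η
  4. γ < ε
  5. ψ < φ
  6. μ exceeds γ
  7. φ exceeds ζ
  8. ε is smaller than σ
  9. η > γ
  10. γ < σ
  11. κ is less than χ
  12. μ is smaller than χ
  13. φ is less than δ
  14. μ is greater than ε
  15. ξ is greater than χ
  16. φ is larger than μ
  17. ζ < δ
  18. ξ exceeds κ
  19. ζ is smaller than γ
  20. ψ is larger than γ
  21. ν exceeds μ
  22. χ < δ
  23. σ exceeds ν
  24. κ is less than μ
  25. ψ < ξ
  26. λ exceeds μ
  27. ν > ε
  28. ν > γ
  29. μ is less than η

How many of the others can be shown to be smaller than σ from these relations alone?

7

The elements the relations force below σ are ζ, γ, ψ, ε, κ, μ, ν — no chain reaches any other.
That is 7.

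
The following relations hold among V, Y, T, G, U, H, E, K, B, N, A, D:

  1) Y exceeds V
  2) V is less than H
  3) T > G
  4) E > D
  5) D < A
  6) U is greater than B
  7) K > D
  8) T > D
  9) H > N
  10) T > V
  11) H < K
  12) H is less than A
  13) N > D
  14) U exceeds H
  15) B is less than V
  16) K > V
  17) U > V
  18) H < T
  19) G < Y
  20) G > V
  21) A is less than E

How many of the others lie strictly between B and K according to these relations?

2

The relations place B below K. An element lies strictly between them when it is forced above B and also forced below K.
Above B: {V, G, H, A, Y, E, T, U}. Below K: {D, V, N, H}.
Intersection: {V, H} — 2.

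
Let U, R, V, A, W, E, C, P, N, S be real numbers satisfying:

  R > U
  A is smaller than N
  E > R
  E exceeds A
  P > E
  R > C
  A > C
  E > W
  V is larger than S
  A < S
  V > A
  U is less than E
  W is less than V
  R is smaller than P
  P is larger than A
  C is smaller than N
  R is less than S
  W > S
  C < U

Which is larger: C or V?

Link the given pairs in sequence: C < U; U < R; R < S; S < W; W < V.
Chaining these gives C < U < R < S < W < V.
So C < V; V is the larger of the two.

V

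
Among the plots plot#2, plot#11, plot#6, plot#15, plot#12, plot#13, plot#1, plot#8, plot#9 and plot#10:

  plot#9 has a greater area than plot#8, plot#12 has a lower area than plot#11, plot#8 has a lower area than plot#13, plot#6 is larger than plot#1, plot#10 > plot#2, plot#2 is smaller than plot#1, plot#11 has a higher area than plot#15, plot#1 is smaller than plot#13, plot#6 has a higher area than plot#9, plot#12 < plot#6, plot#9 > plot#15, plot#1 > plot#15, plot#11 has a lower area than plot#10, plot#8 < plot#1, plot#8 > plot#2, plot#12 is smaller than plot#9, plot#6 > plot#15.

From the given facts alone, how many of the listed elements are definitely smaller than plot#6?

6

Directly below plot#6: plot#15, plot#12, plot#9, plot#1.
One step further: plot#2, plot#8 (6 so far).
No other element is forced below plot#6 by the given relations, so the count is 6.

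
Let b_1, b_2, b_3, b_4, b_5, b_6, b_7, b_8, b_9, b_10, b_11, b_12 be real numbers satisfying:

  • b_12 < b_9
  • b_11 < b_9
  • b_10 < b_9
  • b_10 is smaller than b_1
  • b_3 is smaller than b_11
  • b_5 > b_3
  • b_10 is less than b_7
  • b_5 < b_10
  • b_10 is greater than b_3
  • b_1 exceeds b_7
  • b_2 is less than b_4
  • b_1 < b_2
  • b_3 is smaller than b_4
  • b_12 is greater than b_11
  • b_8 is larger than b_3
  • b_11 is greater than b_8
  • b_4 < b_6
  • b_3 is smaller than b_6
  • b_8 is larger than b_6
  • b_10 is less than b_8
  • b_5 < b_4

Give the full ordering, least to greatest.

Each adjacent pair is fixed by a given relation: b_3 < b_5; b_5 < b_10; b_10 < b_7; b_7 < b_1; b_1 < b_2; b_2 < b_4; b_4 < b_6; b_6 < b_8; b_8 < b_11; b_11 < b_12; b_12 < b_9. Chaining them end to end gives the full order.

b_3 < b_5 < b_10 < b_7 < b_1 < b_2 < b_4 < b_6 < b_8 < b_11 < b_12 < b_9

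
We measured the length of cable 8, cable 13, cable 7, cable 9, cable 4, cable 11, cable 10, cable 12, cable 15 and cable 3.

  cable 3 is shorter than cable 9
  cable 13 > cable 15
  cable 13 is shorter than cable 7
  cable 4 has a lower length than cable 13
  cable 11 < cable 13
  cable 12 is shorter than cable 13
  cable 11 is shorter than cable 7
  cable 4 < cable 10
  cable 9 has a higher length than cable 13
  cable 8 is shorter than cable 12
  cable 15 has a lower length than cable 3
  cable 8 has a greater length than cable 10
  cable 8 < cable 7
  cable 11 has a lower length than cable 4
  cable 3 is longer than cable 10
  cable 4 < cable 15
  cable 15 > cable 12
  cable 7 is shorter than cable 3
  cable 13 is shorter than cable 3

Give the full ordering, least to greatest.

cable 11 < cable 4 < cable 10 < cable 8 < cable 12 < cable 15 < cable 13 < cable 7 < cable 3 < cable 9

The consecutive links are each given: cable 11 < cable 4; cable 4 < cable 10; cable 10 < cable 8; cable 8 < cable 12; cable 12 < cable 15; cable 15 < cable 13; cable 13 < cable 7; cable 7 < cable 3; cable 3 < cable 9.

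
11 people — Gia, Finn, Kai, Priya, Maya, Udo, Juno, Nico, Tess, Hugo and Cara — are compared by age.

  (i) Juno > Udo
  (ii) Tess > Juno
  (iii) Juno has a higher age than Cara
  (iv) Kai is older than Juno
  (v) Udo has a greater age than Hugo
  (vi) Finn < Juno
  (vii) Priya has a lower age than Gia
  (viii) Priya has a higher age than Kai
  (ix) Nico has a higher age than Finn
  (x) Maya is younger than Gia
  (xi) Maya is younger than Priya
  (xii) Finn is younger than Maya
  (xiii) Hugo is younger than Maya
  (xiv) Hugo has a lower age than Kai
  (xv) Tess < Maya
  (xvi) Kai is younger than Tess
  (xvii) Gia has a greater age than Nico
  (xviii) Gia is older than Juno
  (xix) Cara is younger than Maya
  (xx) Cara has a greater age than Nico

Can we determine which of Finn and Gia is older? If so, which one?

Gia

Chaining the given relations: Finn < Nico < Cara < Juno < Kai < Tess < Maya < Priya < Gia.
So Gia is older.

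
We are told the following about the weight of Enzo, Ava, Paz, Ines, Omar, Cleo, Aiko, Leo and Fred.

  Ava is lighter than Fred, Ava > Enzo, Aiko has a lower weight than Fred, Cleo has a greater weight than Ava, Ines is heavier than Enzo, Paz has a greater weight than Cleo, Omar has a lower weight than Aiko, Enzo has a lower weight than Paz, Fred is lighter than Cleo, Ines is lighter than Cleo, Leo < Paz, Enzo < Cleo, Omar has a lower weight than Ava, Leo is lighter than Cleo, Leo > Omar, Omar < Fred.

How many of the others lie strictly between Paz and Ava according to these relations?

2

The relations place Ava below Paz. An element lies strictly between them when it is forced above Ava and also forced below Paz.
Above Ava: {Fred, Cleo}. Below Paz: {Omar, Enzo, Leo, Aiko, Fred, Ines, Cleo}.
Intersection: {Fred, Cleo} — 2.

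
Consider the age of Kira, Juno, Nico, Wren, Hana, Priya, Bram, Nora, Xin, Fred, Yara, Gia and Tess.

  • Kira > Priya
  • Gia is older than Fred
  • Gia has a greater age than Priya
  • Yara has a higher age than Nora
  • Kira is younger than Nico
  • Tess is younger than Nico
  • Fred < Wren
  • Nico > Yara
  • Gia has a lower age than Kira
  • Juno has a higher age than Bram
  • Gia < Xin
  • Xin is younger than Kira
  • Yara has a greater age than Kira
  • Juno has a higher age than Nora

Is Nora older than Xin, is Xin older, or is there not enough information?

Following every chain through Nora: above Nora we get Yara, Nico, Juno.
Xin is not reached, and no chain runs the other way from Xin to Nora.
So the given relations leave the order of Nora and Xin undetermined.

undetermined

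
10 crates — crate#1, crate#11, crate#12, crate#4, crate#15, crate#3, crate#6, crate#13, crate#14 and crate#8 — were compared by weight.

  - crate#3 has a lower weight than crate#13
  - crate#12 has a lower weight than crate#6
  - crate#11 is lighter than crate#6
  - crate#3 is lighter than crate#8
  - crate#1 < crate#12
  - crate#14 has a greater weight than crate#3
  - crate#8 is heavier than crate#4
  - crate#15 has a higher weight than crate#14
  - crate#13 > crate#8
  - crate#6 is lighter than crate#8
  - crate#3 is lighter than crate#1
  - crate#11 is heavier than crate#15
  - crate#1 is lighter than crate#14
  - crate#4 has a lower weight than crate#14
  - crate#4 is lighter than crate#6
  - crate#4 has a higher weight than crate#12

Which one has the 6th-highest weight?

Chaining the given pairs: crate#3 < crate#1 < crate#12 < crate#4 < crate#14 < crate#15 < crate#11 < crate#6 < crate#8 < crate#13.
Counting 6 from the largest end gives crate#14.

crate#14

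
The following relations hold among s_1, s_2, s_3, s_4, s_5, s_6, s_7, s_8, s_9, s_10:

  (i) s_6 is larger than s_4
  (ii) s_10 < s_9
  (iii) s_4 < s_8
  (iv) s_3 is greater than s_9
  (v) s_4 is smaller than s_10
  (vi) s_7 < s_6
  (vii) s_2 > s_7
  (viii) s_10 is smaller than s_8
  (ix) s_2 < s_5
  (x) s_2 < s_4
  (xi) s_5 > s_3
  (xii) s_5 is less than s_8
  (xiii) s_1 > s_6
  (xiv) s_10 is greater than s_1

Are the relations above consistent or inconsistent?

consistent

Every relation is compatible with s_7 < s_2 < s_4 < s_6 < s_1 < s_10 < s_9 < s_3 < s_5 < s_8; the set is consistent.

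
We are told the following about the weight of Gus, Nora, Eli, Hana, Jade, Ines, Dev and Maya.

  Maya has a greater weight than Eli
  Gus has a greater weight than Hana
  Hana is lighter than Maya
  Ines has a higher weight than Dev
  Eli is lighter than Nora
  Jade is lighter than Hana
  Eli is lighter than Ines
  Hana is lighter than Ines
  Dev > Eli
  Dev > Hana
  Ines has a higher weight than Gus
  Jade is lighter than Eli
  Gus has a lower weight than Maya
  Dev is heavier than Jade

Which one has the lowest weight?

Jade

Hana is not least since Jade < Hana; Eli is not least since Jade < Eli; Gus is not least since Hana < Gus; Nora is not least since Eli < Nora; Maya is not least since Hana < Maya; Dev is not least since Jade < Dev; Ines is not least since Eli < Ines.
Only Jade has nothing below it, so Jade is the lowest weight.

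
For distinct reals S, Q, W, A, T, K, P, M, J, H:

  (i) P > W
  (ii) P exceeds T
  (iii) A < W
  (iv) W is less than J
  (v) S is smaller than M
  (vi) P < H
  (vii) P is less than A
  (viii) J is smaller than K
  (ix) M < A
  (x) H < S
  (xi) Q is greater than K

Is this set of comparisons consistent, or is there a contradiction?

We have W < P stated directly, yet also P < H < S < M < A < W by chaining the others — so P < W. Contradiction.

inconsistent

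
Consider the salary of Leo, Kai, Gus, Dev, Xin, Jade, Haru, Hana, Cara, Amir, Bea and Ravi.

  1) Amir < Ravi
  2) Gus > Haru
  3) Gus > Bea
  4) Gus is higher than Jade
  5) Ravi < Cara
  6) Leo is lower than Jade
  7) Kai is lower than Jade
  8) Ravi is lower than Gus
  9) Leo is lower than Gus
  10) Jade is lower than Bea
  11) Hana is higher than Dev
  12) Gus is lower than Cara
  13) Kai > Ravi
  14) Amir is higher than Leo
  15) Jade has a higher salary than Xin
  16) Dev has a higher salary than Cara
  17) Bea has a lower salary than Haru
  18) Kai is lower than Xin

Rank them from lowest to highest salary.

Each adjacent pair is fixed by a given relation: Leo < Amir; Amir < Ravi; Ravi < Kai; Kai < Xin; Xin < Jade; Jade < Bea; Bea < Haru; Haru < Gus; Gus < Cara; Cara < Dev; Dev < Hana. Chaining them end to end gives the full order.

Leo < Amir < Ravi < Kai < Xin < Jade < Bea < Haru < Gus < Cara < Dev < Hana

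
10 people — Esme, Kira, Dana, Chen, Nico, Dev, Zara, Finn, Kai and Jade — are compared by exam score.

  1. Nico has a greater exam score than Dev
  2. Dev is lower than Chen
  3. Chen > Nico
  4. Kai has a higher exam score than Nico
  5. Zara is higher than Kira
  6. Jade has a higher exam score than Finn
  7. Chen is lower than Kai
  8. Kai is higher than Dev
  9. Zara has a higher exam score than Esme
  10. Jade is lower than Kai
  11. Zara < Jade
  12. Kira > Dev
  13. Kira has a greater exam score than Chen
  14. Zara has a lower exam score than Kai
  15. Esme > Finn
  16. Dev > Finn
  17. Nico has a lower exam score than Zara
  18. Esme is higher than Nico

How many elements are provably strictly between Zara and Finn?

5

The relations place Finn below Zara. An element lies strictly between them when it is forced above Finn and also forced below Zara.
Above Finn: {Dev, Nico, Esme, Chen, Kira, Jade, Kai}. Below Zara: {Dev, Nico, Esme, Chen, Kira}.
Intersection: {Dev, Nico, Esme, Chen, Kira} — 5.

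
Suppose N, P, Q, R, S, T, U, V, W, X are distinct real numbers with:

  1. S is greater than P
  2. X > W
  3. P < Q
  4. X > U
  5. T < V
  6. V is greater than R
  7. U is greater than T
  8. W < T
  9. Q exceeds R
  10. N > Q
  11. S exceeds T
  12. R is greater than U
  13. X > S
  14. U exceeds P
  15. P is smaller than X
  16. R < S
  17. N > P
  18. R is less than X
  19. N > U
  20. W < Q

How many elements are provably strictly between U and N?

The relations place U below N. An element lies strictly between them when it is forced above U and also forced below N.
Above U: {R, S, Q, X, V}. Below N: {W, P, T, R, Q}.
Intersection: {R, Q} — 2.

2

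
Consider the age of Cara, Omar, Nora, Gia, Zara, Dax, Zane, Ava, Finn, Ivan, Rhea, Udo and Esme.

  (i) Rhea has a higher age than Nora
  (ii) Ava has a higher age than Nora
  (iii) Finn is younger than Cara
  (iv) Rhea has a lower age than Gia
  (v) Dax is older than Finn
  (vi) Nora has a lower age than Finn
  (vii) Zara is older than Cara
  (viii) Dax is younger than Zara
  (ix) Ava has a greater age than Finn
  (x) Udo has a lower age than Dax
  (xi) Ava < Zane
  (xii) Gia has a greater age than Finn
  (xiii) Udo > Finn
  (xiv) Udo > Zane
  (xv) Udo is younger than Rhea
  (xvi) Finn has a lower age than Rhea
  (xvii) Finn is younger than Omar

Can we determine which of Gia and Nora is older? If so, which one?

Following the relations from Nora: Nora < Finn < Ava < Zane < Udo < Rhea < Gia.
So Gia is older.

Gia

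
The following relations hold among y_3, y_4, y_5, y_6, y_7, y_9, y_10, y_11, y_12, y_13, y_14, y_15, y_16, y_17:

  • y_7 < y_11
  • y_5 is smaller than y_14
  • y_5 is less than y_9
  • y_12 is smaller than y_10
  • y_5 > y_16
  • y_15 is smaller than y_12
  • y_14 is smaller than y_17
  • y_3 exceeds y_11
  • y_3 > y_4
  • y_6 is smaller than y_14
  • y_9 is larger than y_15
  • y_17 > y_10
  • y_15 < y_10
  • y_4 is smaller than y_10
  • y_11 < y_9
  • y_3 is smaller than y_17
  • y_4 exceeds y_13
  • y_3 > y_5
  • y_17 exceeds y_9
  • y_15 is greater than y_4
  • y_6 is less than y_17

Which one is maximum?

y_17

y_13 is not greatest since y_13 < y_4; y_6 is not greatest since y_6 < y_14; y_16 is not greatest since y_16 < y_5; y_4 is not greatest since y_4 < y_15; y_7 is not greatest since y_7 < y_11; y_11 is not greatest since y_11 < y_9; y_15 is not greatest since y_15 < y_10; y_12 is not greatest since y_12 < y_10; y_10 is not greatest since y_10 < y_17; y_5 is not greatest since y_5 < y_14; y_9 is not greatest since y_9 < y_17; y_14 is not greatest since y_14 < y_17; y_3 is not greatest since y_3 < y_17.
Only y_17 has nothing above it, so y_17 is the maximum.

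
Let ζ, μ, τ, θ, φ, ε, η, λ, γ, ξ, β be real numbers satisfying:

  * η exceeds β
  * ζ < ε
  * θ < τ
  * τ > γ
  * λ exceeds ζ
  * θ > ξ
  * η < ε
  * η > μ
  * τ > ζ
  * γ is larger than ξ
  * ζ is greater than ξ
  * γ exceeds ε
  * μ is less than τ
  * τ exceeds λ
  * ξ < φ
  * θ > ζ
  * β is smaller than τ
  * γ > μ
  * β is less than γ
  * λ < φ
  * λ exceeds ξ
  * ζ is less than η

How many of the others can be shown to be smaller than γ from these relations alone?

6

The elements the relations force below γ are ξ, β, μ, ζ, η, ε — no chain reaches any other.
That is 6.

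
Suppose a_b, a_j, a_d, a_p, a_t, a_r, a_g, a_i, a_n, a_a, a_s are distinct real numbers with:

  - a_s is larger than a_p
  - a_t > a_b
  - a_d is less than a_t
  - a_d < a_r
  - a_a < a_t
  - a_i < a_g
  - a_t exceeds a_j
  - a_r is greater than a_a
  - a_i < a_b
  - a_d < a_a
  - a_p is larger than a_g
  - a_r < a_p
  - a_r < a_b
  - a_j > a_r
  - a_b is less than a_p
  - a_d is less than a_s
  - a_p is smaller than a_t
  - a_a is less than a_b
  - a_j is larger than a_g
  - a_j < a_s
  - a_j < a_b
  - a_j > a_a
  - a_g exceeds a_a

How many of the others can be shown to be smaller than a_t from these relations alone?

8

Directly below a_t: a_d, a_a, a_j, a_b, a_p.
One step further: a_i, a_r, a_g (8 so far).
Nothing else is reachable below a_t; 8 in all.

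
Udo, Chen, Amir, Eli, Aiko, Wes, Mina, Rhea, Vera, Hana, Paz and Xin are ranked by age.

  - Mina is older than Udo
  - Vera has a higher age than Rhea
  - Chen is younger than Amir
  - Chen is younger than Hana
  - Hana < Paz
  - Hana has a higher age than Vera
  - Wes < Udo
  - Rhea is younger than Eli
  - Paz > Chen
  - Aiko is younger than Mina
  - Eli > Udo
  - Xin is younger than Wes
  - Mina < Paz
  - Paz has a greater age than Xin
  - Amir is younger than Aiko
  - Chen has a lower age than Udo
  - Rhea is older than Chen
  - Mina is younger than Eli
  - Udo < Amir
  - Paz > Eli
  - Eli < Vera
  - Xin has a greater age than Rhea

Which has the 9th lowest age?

Chaining the given pairs: Chen < Rhea < Xin < Wes < Udo < Amir < Aiko < Mina < Eli < Vera < Hana < Paz.
The 9th smallest is Eli.

Eli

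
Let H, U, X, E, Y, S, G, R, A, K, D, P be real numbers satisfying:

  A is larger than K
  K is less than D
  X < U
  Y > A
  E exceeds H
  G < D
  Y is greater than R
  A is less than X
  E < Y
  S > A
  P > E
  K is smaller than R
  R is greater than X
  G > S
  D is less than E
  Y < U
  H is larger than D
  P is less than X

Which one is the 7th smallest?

Piecing the relations together gives one ordering: K < A < S < G < D < H < E < P < X < R < Y < U.
Counting 7 from the smallest end gives E.

E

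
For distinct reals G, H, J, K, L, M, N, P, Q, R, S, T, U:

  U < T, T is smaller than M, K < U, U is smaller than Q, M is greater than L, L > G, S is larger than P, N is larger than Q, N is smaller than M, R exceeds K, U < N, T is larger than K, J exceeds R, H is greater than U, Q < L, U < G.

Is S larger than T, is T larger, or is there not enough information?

Following every chain through S: below S we get P.
T is not reached, and no chain runs the other way from T to S.
So the given relations leave the order of S and T undetermined.

undetermined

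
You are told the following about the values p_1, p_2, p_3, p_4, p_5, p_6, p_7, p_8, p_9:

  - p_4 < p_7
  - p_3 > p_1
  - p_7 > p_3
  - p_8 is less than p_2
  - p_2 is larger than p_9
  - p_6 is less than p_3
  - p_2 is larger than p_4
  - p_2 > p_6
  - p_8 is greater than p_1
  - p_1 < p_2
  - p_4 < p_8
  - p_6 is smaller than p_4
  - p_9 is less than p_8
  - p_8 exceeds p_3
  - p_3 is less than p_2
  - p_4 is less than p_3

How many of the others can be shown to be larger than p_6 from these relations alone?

Directly above p_6: p_4, p_3, p_2.
One step further: p_7, p_8 (5 so far).
No other element is forced above p_6 by the given relations, so the count is 5.

5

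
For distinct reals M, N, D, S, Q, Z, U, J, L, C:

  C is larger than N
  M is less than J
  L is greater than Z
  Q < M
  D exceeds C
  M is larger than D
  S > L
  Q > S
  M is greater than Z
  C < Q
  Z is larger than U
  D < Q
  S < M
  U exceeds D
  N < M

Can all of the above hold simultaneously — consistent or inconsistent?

Every relation is compatible with N < C < D < U < Z < L < S < Q < M < J; the set is consistent.

consistent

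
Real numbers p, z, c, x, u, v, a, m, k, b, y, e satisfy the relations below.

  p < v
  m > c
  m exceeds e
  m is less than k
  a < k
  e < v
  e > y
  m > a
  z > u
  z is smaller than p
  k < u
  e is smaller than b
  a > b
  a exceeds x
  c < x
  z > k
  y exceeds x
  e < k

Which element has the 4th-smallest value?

e

Piecing the relations together gives one ordering: c < x < y < e < b < a < m < k < u < z < p < v.
Counting 4 from the smallest end gives e.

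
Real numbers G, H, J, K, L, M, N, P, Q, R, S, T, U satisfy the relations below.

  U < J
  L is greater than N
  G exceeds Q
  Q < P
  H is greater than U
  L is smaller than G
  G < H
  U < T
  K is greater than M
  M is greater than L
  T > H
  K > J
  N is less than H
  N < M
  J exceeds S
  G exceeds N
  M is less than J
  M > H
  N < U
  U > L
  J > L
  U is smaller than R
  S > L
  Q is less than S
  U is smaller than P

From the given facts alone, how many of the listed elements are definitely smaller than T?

6

From T the given relations immediately reach U, H.
From those, N, L, G — 5 in total.
From those, Q — 6 in total.
No other element is forced below T by the given relations, so the count is 6.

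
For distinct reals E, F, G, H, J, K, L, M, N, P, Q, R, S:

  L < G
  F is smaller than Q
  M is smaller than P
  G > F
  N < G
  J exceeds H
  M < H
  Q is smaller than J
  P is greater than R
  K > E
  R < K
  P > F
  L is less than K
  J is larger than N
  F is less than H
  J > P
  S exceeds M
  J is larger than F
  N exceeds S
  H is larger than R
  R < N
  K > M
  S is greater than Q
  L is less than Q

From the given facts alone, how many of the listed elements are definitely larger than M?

Directly above M: S, P, H, K.
One step further: N, J (6 so far).
One step further: G (7 so far).
Nothing else is reachable above M; 7 in all.

7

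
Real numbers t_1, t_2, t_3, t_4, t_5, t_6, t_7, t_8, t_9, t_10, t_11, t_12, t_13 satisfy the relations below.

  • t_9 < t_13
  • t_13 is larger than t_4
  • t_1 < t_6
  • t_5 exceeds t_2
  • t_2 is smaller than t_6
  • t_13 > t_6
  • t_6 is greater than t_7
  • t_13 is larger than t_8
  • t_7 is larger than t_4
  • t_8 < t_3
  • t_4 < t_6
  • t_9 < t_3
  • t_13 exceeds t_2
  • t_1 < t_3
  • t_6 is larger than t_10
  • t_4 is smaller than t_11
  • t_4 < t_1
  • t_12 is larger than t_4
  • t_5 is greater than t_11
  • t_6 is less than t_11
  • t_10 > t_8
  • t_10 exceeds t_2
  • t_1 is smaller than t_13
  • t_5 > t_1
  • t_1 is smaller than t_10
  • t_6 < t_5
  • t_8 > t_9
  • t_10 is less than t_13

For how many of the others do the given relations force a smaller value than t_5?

9

The elements the relations force below t_5 are t_2, t_4, t_9, t_1, t_8, t_7, t_10, t_6, t_11 — no chain reaches any other.
That is 9.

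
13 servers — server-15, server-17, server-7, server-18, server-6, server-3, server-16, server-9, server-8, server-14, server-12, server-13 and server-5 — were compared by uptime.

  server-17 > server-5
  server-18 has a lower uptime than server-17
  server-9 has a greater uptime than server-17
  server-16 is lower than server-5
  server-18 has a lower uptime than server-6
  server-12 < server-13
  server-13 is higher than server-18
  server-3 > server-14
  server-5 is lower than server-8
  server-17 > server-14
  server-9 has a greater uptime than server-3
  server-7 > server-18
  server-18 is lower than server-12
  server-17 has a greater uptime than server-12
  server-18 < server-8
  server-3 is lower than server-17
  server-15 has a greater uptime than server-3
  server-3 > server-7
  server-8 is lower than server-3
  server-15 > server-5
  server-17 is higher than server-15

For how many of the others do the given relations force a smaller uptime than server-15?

7

From server-15 the given relations immediately reach server-5, server-3.
From those, server-14, server-16, server-8, server-7 — 6 in total.
From those, server-18 — 7 in total.
Nothing else is reachable below server-15; 7 in all.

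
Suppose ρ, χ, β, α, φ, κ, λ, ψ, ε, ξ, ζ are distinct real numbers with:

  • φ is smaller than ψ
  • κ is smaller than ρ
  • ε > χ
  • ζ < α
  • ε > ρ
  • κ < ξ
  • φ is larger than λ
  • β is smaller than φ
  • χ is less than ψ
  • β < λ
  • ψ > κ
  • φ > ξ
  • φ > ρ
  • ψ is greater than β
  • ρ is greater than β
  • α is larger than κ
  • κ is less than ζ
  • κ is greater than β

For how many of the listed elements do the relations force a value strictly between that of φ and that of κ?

Chaining upward from κ reaches: ξ, ρ, ζ, ψ, ε, α.
Chaining downward from φ reaches: β, ξ, λ, ρ.
Strictly between κ and φ are those in both lists: ξ, ρ — 2 elements.

2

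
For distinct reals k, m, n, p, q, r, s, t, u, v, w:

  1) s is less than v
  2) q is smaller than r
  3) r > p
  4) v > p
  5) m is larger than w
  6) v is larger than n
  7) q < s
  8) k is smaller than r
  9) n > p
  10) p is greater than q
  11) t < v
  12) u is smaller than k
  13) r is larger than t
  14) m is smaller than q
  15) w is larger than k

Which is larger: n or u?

u < k and k < w give u < w.
With w < m: u < k < w < m.
With m < q: u < k < w < m < q.
With q < p: u < k < w < m < q < p.
With p < n: u < k < w < m < q < p < n.
So u < n; n is the larger of the two.

n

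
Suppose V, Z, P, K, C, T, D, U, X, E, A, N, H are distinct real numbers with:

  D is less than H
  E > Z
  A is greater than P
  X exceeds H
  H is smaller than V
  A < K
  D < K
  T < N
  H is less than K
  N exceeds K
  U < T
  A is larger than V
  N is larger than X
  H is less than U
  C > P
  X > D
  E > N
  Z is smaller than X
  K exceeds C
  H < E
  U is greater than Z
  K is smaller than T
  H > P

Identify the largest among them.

E

Chaining downward from E: directly below it, Z, H, N; then P, D, K, X, T; then C, A, U; then V.
That covers every other element, and nothing is given above E, so E is the largest.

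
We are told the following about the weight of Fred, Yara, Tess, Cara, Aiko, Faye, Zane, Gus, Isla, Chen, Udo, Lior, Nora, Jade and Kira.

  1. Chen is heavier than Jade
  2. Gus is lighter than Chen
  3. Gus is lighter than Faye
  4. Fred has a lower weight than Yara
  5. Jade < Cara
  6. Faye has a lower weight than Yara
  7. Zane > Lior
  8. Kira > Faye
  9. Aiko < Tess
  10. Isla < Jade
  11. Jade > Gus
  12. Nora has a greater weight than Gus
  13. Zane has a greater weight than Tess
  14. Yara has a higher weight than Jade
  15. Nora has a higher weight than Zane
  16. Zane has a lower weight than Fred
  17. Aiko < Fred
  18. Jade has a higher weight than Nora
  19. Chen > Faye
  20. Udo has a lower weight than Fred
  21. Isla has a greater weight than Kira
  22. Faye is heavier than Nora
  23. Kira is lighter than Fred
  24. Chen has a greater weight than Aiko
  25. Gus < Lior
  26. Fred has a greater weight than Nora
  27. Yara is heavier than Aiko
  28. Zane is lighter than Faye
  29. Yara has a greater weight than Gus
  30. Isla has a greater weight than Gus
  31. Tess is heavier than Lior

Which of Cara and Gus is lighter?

Gus < Lior and Lior < Tess give Gus < Tess.
Then Tess < Zane extends the chain to Zane.
Then Zane < Nora extends the chain to Nora.
With Nora < Faye: Gus < Lior < Tess < Zane < Nora < Faye.
With Faye < Kira: Gus < Lior < Tess < Zane < Nora < Faye < Kira.
With Kira < Isla: Gus < Lior < Tess < Zane < Nora < Faye < Kira < Isla.
With Isla < Jade: Gus < Lior < Tess < Zane < Nora < Faye < Kira < Isla < Jade.
With Jade < Cara: Gus < Lior < Tess < Zane < Nora < Faye < Kira < Isla < Jade < Cara.
So Gus < Cara; Gus is the lighter of the two.

Gus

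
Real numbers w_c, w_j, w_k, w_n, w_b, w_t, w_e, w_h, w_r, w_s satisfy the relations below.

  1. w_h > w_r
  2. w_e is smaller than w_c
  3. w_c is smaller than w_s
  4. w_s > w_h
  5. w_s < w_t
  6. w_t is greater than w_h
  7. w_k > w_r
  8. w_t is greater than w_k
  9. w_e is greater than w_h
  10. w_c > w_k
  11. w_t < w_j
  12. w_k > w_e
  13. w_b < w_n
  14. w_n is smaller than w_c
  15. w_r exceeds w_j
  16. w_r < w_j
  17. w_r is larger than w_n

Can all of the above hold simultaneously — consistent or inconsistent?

We have w_j < w_r stated directly, yet also w_r < w_h < w_e < w_k < w_c < w_s < w_t < w_j by chaining the others — so w_r < w_j. Contradiction.

inconsistent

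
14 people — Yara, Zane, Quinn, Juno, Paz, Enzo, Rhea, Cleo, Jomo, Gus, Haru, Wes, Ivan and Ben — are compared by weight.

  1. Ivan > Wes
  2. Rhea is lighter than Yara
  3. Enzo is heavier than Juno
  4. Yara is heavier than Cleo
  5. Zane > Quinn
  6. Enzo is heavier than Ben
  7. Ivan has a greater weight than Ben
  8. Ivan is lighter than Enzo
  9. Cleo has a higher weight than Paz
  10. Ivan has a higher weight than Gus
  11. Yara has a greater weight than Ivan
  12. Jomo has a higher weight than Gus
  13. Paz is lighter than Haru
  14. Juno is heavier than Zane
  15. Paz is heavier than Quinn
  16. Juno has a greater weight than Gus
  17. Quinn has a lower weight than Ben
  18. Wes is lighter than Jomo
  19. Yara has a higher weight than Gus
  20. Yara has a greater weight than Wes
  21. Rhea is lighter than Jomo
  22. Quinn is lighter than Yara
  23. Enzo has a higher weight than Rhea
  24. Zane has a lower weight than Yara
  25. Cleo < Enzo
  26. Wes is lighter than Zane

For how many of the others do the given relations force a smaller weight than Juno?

4

From Juno the given relations immediately reach Zane, Gus.
From those, Wes, Quinn — 4 in total.
Nothing else is reachable below Juno; 4 in all.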